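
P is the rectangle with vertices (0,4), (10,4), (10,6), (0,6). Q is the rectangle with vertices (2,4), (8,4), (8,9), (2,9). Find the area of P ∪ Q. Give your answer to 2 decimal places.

38.00

By inclusion–exclusion:
Individual areas: |P| = 20, |Q| = 30.
|P∩Q|: x∈[2,8], y∈[4,6] → 6·2 = 12.
|P ∪ Q| = 50 − 12 = 38.00.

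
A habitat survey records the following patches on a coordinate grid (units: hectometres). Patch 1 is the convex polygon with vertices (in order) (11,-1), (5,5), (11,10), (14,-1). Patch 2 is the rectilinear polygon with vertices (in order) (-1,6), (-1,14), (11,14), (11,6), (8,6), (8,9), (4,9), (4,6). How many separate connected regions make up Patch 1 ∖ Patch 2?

Patch 1 ∖ Patch 2 is a single connected region.

1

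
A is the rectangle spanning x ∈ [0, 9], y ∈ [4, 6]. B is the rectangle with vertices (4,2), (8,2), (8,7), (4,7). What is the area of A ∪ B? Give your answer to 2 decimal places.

By inclusion–exclusion:
Individual areas: |A| = 18, |B| = 20.
|A∩B|: x∈[4,8], y∈[4,6] → 4·2 = 8.
|A ∪ B| = 38 − 8 = 30.00.

30.00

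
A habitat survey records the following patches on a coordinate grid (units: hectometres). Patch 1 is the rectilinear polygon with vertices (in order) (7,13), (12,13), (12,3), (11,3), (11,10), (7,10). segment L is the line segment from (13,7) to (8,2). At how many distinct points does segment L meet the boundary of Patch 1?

The segment meets the boundary at (11,5), (12,6).

2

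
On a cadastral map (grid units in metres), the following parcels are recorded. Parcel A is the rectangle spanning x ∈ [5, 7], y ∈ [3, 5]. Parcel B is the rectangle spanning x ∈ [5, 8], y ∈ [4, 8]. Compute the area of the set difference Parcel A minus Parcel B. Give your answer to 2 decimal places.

2.00

|Parcel A∩Parcel B|: x∈[5,7], y∈[4,5] → 2·1 = 2.
|Parcel A| = 4.
|Parcel A ∖ Parcel B| = |Parcel A| − |Parcel A∩Parcel B| = 4 − 2 = 2.00.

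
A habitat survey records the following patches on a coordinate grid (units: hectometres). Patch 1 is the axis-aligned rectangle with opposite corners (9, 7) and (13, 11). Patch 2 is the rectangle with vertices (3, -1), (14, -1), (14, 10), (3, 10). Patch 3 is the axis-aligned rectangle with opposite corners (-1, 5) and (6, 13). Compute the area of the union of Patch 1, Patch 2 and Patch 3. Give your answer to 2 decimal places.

166.00

By inclusion–exclusion:
Individual areas: |Patch 1| = 16, |Patch 2| = 121, |Patch 3| = 56.
|Patch 1∩Patch 2|: x∈[9,13], y∈[7,10] → 4·3 = 12.
|Patch 1∩Patch 3| = 0 (no overlap).
|Patch 2∩Patch 3|: x∈[3,6], y∈[5,10] → 3·5 = 15.
|Patch 1∩Patch 2∩Patch 3| = 0.
|Patch 1 ∪ Patch 2 ∪ Patch 3| = 193 − 27 + 0 = 166.00.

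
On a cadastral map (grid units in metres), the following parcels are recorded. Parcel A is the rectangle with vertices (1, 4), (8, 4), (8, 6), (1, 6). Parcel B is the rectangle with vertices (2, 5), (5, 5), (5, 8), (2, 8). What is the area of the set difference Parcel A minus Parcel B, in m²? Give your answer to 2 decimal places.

11.00

|Parcel A∩Parcel B|: x∈[2,5], y∈[5,6] → 3·1 = 3.
|Parcel A| = 14.
|Parcel A ∖ Parcel B| = |Parcel A| − |Parcel A∩Parcel B| = 14 − 3 = 11.00.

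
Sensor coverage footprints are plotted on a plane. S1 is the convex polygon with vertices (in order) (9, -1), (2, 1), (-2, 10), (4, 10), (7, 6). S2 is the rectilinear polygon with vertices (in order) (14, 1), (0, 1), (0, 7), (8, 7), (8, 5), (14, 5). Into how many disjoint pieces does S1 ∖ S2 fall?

2

S1 ∖ S2 splits into 2 disjoint pieces (area 6.4286, area 19.875).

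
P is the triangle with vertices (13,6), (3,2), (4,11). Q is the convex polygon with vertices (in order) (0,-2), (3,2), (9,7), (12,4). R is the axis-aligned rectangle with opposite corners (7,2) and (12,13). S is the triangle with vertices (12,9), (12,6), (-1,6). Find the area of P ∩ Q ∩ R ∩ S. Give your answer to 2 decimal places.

The intersection is the polygon with vertices (10,6), (7.8,6), (9,7).
By the shoelace formula its area is 1.10.

1.10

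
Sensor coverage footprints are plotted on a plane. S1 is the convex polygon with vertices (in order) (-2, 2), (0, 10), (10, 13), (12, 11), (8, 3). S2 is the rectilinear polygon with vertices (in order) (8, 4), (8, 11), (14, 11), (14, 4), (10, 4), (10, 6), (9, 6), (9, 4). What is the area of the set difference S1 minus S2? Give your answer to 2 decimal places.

|S1| = 98, |S1∩S2| = 15.5.
|S1 ∖ S2| = |S1| − |S1∩S2| = 98 − 15.5 = 82.50.

82.50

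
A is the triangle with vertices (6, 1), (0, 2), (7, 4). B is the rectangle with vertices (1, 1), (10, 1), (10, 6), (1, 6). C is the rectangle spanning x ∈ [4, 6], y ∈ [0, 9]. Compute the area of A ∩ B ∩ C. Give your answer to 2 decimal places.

The intersection is the polygon with vertices (6,3.714), (6,1), (4,1.333), (4,3.143).
By the shoelace formula its area is 4.52.

4.52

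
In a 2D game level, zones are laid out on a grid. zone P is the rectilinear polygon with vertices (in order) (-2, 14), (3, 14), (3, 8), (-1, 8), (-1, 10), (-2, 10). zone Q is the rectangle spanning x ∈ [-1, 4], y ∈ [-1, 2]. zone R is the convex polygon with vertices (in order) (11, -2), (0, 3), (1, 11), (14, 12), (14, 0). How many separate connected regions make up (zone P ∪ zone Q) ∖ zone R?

(zone P ∪ zone Q) ∖ zone R splits into 2 disjoint pieces (area 21.2837, area 14.2636).

2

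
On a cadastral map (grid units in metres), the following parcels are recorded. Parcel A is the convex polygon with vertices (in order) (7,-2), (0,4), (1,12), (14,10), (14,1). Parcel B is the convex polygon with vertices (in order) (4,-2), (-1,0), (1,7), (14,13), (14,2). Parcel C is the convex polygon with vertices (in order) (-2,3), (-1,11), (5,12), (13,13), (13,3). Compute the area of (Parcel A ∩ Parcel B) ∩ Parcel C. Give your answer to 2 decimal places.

The region (Parcel A ∩ Parcel B) ∩ Parcel C is the polygon with vertices (1,7), (9.125,10.75), (13,10.154), (13,3), (1.167,3), (0.115,3.902).
By the shoelace formula its area is 78.31.

78.31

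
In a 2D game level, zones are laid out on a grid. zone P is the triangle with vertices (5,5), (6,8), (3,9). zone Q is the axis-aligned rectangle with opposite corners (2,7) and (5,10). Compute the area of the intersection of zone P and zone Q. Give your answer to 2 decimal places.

2.33

The intersection is the polygon with vertices (3,9), (5,8.333), (5,7), (4,7).
By the shoelace formula its area is 2.33.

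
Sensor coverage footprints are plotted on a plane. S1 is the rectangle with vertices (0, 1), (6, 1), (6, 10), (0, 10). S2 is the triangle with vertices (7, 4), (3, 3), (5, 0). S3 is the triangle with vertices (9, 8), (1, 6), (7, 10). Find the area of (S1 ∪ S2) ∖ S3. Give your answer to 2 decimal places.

|S1 ∪ S2| = 55.4583.
|(S1 ∪ S2) ∩ S3| = 5.2083.
|(S1 ∪ S2) ∖ S3| = 55.4583 − 5.2083 = 50.25.

50.25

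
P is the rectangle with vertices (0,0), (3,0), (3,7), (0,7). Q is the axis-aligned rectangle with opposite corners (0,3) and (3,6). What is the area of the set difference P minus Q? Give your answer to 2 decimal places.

|P∩Q|: x∈[0,3], y∈[3,6] → 3·3 = 9.
|P| = 21.
|P ∖ Q| = |P| − |P∩Q| = 21 − 9 = 12.00.

12.00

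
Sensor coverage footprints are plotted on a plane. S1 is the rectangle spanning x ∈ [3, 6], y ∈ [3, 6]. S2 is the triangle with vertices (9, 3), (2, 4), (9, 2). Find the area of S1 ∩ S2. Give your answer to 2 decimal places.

The intersection is the polygon with vertices (6,3), (5.5,3), (3,3.714), (3,3.857), (6,3.429).
By the shoelace formula its area is 1.04.

1.04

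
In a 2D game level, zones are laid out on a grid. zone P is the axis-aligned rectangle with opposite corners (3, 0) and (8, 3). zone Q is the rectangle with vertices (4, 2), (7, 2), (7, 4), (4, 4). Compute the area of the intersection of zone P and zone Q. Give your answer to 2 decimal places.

|zone P∩zone Q|: x∈[4,7], y∈[2,3] → 3·1 = 3.

3.00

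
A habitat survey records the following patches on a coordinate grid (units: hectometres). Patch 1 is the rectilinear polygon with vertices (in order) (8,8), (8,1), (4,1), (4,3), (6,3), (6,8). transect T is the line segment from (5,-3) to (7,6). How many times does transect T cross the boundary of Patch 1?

The segment meets the boundary at (5.889,1).

1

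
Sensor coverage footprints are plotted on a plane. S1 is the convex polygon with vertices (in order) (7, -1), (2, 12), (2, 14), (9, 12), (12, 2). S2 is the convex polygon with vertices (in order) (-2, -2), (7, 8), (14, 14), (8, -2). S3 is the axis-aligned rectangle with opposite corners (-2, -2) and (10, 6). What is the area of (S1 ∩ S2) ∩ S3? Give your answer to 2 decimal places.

25.86

The region (S1 ∩ S2) ∩ S3 is the polygon with vertices (5.2,6), (10,6), (10,3.333), (8.774,0.065), (7,-1), (4.575,5.305).
By the shoelace formula its area is 25.86.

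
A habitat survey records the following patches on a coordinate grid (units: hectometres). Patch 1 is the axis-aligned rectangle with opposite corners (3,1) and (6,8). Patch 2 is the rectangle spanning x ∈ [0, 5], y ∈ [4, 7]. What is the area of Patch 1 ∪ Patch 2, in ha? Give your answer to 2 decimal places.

By inclusion–exclusion:
Individual areas: |Patch 1| = 21, |Patch 2| = 15.
|Patch 1∩Patch 2|: x∈[3,5], y∈[4,7] → 2·3 = 6.
|Patch 1 ∪ Patch 2| = 36 − 6 = 30.00.

30.00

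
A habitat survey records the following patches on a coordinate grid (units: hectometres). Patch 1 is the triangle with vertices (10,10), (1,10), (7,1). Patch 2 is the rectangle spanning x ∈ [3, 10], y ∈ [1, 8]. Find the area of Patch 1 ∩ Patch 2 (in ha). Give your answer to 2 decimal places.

24.17

The intersection is the polygon with vertices (3,7), (3,8), (9.333,8), (7,1).
By the shoelace formula its area is 24.17.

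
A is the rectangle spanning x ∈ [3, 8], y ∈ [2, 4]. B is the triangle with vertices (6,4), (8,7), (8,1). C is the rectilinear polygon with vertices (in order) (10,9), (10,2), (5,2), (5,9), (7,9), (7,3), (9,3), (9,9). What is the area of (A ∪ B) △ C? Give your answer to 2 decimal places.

|A ∪ B| = 13.3333.
|(A ∪ B) ∩ C| = 5.75.
|(A ∪ B) △ C| = 13.3333 + 23 − 11.5 = 24.83.

24.83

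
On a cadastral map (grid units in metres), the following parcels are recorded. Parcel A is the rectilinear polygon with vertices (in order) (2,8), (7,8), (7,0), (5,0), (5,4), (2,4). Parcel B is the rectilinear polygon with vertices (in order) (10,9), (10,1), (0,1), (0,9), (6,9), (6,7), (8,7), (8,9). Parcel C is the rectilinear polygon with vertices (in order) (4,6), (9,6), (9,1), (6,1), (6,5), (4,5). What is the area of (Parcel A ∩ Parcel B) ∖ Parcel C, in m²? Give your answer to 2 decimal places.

18.00

|Parcel A ∩ Parcel B| = 25.
|(Parcel A ∩ Parcel B) ∩ Parcel C| = 7.
|(Parcel A ∩ Parcel B) ∖ Parcel C| = 25 − 7 = 18.00.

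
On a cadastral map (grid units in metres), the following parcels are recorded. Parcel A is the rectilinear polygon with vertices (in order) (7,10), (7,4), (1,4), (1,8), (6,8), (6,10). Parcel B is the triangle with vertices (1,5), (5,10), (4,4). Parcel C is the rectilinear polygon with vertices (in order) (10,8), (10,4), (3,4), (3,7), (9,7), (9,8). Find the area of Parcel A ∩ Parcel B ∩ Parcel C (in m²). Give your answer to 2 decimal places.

The intersection is the polygon with vertices (4,4), (3,4.333), (3,7), (4.5,7).
By the shoelace formula its area is 3.58.

3.58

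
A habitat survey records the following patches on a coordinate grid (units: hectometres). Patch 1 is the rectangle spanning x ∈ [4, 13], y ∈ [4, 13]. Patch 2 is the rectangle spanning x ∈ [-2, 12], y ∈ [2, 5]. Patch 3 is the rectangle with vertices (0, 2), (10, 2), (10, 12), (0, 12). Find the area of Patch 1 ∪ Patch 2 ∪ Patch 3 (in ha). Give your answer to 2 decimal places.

143.00

By inclusion–exclusion:
Individual areas: |Patch 1| = 81, |Patch 2| = 42, |Patch 3| = 100.
|Patch 1∩Patch 2|: x∈[4,12], y∈[4,5] → 8·1 = 8.
|Patch 1∩Patch 3|: x∈[4,10], y∈[4,12] → 6·8 = 48.
|Patch 2∩Patch 3|: x∈[0,10], y∈[2,5] → 10·3 = 30.
|Patch 1∩Patch 2∩Patch 3| = 6.
|Patch 1 ∪ Patch 2 ∪ Patch 3| = 223 − 86 + 6 = 143.00.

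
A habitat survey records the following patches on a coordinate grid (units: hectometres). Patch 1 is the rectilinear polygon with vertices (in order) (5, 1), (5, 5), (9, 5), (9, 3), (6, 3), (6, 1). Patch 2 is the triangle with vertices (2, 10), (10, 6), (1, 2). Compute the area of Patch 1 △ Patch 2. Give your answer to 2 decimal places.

|Patch 1| = 10, |Patch 2| = 34, |Patch 1∩Patch 2| = 1.6806.
|Patch 1 △ Patch 2| = |Patch 1| + |Patch 2| − 2·|Patch 1∩Patch 2| = 10 + 34 − 3.3611 = 40.64.

40.64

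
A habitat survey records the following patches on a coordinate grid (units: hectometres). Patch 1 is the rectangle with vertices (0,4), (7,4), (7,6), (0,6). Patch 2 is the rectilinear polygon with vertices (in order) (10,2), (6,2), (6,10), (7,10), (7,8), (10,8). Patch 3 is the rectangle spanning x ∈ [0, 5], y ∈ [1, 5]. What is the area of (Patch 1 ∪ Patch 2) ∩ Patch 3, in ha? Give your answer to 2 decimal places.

5.00

The region (Patch 1 ∪ Patch 2) ∩ Patch 3 is the polygon with vertices (0,5), (5,5), (5,4), (0,4).
By the shoelace formula its area is 5.00.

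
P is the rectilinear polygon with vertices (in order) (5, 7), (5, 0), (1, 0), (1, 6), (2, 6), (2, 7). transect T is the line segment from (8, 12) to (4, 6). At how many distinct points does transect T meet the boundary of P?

1

The segment meets the boundary at (4.667,7).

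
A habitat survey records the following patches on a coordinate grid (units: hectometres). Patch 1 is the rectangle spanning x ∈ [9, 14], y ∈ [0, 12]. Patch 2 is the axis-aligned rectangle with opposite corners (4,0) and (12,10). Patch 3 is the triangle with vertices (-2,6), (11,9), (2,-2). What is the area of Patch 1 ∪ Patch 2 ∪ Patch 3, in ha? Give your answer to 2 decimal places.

By inclusion–exclusion:
Individual areas: |Patch 1| = 60, |Patch 2| = 80, |Patch 3| = 58.
|Patch 1∩Patch 2|: x∈[9,12], y∈[0,10] → 3·10 = 30.
|Patch 1∩Patch 3| = 1.9829.
|Patch 2∩Patch 3| = 24.2906.
|Patch 1∩Patch 2∩Patch 3| = 1.9829.
|Patch 1 ∪ Patch 2 ∪ Patch 3| = 198 − 56.2735 + 1.9829 = 143.71.

143.71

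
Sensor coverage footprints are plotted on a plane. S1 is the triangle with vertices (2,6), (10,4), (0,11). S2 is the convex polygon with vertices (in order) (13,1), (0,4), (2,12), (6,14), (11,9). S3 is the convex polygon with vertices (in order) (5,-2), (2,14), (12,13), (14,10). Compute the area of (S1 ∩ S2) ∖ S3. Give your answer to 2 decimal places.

|S1 ∩ S2| = 16.5565.
|(S1 ∩ S2) ∩ S3| = 10.1631.
|(S1 ∩ S2) ∖ S3| = 16.5565 − 10.1631 = 6.39.

6.39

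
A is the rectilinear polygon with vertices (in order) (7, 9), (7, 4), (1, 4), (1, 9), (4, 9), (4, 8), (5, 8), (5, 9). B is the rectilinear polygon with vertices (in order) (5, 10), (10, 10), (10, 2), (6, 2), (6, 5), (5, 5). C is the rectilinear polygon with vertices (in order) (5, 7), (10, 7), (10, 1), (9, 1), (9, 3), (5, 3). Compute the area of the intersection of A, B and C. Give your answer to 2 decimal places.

5.00

The intersection is the polygon with vertices (6,4), (6,5), (5,5), (5,7), (7,7), (7,4).
By the shoelace formula its area is 5.00.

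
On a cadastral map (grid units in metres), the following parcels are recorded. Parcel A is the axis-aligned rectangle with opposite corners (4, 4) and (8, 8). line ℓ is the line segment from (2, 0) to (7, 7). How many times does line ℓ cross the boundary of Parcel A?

1

The segment meets the boundary at (4.857,4).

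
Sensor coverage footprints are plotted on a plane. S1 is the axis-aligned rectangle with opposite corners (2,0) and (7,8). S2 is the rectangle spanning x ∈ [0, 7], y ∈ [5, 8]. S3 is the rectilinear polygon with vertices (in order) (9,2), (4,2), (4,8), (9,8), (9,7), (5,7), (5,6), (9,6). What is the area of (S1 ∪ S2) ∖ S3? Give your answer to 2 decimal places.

30.00

|S1 ∪ S2| = 46.
|(S1 ∪ S2) ∩ S3| = 16.
|(S1 ∪ S2) ∖ S3| = 46 − 16 = 30.00.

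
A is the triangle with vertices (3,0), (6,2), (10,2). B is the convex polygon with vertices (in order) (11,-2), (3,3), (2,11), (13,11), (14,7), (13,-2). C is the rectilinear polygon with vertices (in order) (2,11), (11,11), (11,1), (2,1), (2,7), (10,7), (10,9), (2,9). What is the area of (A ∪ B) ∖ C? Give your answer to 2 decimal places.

|A ∪ B| = 121.9573.
|(A ∪ B) ∩ C| = 66.0161.
|(A ∪ B) ∖ C| = 121.9573 − 66.0161 = 55.94.

55.94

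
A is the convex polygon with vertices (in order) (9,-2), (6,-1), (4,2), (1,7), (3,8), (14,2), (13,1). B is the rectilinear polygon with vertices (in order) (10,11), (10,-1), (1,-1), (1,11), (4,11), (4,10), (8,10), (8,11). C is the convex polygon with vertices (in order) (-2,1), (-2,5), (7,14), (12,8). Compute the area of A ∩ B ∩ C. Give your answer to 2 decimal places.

14.01

The intersection is the polygon with vertices (1,7), (3,8), (7.304,5.652), (3.077,3.538).
By the shoelace formula its area is 14.01.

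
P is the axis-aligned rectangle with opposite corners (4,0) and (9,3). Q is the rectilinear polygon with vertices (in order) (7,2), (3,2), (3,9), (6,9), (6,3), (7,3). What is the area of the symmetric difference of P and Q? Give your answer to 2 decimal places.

31.00

|P| = 15, |Q| = 22, |P∩Q| = 3.
|P △ Q| = |P| + |Q| − 2·|P∩Q| = 15 + 22 − 6 = 31.00.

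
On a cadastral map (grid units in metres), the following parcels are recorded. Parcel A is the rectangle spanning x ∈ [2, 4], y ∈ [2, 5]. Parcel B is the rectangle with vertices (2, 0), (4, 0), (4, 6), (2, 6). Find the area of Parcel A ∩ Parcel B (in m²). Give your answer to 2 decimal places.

6.00

|Parcel A∩Parcel B|: x∈[2,4], y∈[2,5] → 2·3 = 6.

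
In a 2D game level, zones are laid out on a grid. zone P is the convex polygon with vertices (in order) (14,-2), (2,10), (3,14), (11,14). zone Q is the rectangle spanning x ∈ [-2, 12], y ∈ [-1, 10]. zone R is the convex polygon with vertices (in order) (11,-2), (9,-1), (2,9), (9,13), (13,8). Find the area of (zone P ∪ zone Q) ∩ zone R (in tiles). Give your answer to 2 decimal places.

The region (zone P ∪ zone Q) ∩ zone R is the polygon with vertices (9,-1), (2,9), (9,13), (12,9.25), (12,8.667), (12.548,5.742), (11.2,-1).
By the shoelace formula its area is 85.33.

85.33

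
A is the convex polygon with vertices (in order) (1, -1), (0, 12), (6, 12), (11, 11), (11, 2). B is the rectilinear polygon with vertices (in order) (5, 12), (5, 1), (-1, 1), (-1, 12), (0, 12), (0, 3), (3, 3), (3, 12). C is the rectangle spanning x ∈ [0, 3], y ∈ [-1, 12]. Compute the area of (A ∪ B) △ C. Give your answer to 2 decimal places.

103.66

|A ∪ B| = 131.5385.
|(A ∪ B) ∩ C| = 33.4385.
|(A ∪ B) △ C| = 131.5385 + 39 − 66.8769 = 103.66.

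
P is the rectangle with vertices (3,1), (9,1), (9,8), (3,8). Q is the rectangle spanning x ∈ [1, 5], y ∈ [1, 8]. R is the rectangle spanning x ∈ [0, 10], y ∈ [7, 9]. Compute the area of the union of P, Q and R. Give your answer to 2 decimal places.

By inclusion–exclusion:
Individual areas: |P| = 42, |Q| = 28, |R| = 20.
|P∩Q|: x∈[3,5], y∈[1,8] → 2·7 = 14.
|P∩R|: x∈[3,9], y∈[7,8] → 6·1 = 6.
|Q∩R|: x∈[1,5], y∈[7,8] → 4·1 = 4.
|P∩Q∩R| = 2.
|P ∪ Q ∪ R| = 90 − 24 + 2 = 68.00.

68.00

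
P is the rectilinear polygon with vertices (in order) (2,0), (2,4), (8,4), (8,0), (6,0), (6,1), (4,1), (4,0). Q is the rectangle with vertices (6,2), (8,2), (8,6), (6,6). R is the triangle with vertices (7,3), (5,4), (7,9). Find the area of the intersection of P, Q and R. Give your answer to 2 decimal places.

The intersection is the polygon with vertices (6,4), (7,4), (7,3), (6,3.5).
By the shoelace formula its area is 0.75.

0.75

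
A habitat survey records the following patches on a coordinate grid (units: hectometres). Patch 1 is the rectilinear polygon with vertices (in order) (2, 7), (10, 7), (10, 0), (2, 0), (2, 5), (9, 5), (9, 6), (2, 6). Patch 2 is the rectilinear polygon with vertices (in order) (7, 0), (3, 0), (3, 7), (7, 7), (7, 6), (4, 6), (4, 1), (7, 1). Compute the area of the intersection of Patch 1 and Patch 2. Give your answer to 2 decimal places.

12.00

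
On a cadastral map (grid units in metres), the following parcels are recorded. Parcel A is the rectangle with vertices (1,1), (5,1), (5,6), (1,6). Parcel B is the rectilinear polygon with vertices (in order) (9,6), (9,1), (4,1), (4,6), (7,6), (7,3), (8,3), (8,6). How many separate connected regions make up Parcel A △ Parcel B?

Parcel A △ Parcel B splits into 2 disjoint pieces (area 17, area 15).

2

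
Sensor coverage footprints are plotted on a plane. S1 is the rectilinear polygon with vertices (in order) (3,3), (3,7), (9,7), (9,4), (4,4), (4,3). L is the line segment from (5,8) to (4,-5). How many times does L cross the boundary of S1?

The segment meets the boundary at (4.692,4), (4.923,7).

2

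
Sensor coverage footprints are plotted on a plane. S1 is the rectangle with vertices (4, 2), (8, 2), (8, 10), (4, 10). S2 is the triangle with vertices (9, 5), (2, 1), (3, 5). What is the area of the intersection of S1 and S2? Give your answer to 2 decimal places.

6.86

The intersection is the polygon with vertices (8,4.429), (4,2.143), (4,5), (8,5).
By the shoelace formula its area is 6.86.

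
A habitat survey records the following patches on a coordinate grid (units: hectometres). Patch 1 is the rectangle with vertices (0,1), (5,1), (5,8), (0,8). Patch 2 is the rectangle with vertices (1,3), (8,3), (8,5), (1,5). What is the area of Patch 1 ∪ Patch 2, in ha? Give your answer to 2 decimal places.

By inclusion–exclusion:
Individual areas: |Patch 1| = 35, |Patch 2| = 14.
|Patch 1∩Patch 2|: x∈[1,5], y∈[3,5] → 4·2 = 8.
|Patch 1 ∪ Patch 2| = 49 − 8 = 41.00.

41.00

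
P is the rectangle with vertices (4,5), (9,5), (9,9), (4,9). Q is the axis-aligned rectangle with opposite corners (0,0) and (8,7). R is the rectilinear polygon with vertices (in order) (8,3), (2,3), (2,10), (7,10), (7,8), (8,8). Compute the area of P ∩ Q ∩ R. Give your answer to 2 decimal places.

The intersection is the polygon with vertices (4,7), (8,7), (8,5), (4,5).
By the shoelace formula its area is 8.00.

8.00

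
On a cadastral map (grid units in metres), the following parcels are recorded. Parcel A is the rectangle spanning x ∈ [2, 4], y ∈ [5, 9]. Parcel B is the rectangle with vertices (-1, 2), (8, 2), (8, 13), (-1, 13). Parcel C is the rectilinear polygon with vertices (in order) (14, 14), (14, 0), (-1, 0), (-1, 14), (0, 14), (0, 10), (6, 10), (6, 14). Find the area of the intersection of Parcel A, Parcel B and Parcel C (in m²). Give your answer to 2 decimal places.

8.00

The intersection is the polygon with vertices (2,9), (4,9), (4,5), (2,5).
By the shoelace formula its area is 8.00.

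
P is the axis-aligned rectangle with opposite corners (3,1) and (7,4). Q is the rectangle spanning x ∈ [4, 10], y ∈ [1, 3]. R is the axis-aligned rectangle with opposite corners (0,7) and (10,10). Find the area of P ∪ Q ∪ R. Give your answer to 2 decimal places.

By inclusion–exclusion:
Individual areas: |P| = 12, |Q| = 12, |R| = 30.
|P∩Q|: x∈[4,7], y∈[1,3] → 3·2 = 6.
|P∩R| = 0 (no overlap).
|Q∩R| = 0 (no overlap).
|P∩Q∩R| = 0.
|P ∪ Q ∪ R| = 54 − 6 + 0 = 48.00.

48.00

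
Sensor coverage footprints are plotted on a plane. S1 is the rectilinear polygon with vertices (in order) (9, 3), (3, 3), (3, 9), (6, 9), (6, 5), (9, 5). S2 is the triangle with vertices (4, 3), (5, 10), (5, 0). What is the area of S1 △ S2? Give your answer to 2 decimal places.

|S1| = 24, |S2| = 5, |S1∩S2| = 3.4286.
|S1 △ S2| = |S1| + |S2| − 2·|S1∩S2| = 24 + 5 − 6.8571 = 22.14.

22.14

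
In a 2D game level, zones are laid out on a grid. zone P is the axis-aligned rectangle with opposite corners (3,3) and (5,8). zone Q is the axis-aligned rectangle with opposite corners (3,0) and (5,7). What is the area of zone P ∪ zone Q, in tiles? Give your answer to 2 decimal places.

16.00

By inclusion–exclusion:
Individual areas: |zone P| = 10, |zone Q| = 14.
|zone P∩zone Q|: x∈[3,5], y∈[3,7] → 2·4 = 8.
|zone P ∪ zone Q| = 24 − 8 = 16.00.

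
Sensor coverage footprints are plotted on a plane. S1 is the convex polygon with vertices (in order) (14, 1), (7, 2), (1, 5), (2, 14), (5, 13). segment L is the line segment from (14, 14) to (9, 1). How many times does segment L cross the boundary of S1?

2

The segment meets the boundary at (9.26,1.677), (10.695,5.407).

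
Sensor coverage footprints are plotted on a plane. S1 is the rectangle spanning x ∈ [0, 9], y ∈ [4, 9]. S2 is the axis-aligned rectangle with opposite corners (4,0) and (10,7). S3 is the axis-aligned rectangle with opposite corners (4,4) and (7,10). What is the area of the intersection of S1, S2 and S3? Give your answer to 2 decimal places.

9.00

The intersection is the polygon with vertices (4,4), (4,7), (7,7), (7,4).
By the shoelace formula its area is 9.00.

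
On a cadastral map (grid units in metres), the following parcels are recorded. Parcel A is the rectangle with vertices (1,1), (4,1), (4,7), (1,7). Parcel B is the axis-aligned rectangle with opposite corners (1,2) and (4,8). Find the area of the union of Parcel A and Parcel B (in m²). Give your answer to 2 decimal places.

By inclusion–exclusion:
Individual areas: |Parcel A| = 18, |Parcel B| = 18.
|Parcel A∩Parcel B|: x∈[1,4], y∈[2,7] → 3·5 = 15.
|Parcel A ∪ Parcel B| = 36 − 15 = 21.00.

21.00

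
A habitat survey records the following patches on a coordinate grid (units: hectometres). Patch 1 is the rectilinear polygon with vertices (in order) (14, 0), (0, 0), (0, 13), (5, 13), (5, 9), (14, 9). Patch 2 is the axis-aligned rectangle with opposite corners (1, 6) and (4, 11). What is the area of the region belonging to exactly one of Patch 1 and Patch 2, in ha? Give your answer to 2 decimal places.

|Patch 1| = 146, |Patch 2| = 15, |Patch 1∩Patch 2| = 15.
|Patch 1 △ Patch 2| = |Patch 1| + |Patch 2| − 2·|Patch 1∩Patch 2| = 146 + 15 − 30 = 131.00.

131.00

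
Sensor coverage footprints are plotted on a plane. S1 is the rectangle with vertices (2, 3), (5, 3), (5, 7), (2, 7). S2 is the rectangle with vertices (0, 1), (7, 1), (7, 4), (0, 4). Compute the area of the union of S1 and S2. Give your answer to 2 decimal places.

30.00

By inclusion–exclusion:
Individual areas: |S1| = 12, |S2| = 21.
|S1∩S2|: x∈[2,5], y∈[3,4] → 3·1 = 3.
|S1 ∪ S2| = 33 − 3 = 30.00.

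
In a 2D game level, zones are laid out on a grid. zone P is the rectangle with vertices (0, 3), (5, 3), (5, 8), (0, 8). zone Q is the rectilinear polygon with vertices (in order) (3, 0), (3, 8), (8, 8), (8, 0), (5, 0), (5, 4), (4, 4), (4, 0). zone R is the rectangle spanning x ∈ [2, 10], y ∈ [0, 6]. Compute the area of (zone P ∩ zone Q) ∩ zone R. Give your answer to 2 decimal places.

5.00

|zone P ∩ zone Q| = 9.
|(zone P ∩ zone Q) ∩ zone R| = 5.00.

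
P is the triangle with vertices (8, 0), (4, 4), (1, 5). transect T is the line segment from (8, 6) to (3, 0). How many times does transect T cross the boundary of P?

The segment meets the boundary at (5.273,2.727), (4.866,2.239).

2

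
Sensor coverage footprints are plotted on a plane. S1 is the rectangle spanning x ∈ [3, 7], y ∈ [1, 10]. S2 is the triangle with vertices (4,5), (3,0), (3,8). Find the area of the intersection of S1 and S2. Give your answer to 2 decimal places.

The intersection is the polygon with vertices (3,8), (4,5), (3.2,1), (3,1).
By the shoelace formula its area is 3.90.

3.90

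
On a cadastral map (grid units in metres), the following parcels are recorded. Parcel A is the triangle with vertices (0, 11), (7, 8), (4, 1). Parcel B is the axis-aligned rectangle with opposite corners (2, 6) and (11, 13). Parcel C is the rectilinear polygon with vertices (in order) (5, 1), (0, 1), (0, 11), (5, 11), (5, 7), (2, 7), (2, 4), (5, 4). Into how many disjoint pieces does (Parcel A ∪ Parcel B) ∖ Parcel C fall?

(Parcel A ∪ Parcel B) ∖ Parcel C is a single connected region.

1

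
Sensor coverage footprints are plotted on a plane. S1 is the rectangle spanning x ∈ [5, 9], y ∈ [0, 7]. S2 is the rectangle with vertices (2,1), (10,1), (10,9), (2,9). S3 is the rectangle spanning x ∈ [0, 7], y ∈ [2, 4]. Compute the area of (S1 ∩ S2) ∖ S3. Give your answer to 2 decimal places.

20.00

|S1 ∩ S2| = 24.
|(S1 ∩ S2) ∩ S3| = 4.
|(S1 ∩ S2) ∖ S3| = 24 − 4 = 20.00.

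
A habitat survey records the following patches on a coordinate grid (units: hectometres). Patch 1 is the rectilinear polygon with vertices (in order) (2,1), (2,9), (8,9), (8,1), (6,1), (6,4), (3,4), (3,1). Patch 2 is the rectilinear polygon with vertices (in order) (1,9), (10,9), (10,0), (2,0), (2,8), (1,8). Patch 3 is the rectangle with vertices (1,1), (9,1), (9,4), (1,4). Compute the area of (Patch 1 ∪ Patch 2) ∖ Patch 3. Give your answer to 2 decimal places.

52.00

|Patch 1 ∪ Patch 2| = 73.
|(Patch 1 ∪ Patch 2) ∩ Patch 3| = 21.
|(Patch 1 ∪ Patch 2) ∖ Patch 3| = 73 − 21 = 52.00.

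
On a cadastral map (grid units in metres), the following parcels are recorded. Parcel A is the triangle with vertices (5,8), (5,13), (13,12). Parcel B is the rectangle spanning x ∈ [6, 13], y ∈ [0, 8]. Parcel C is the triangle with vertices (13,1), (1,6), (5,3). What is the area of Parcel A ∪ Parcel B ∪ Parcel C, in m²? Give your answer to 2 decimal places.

79.92

By inclusion–exclusion:
Individual areas: |Parcel A| = 20, |Parcel B| = 56, |Parcel C| = 8.
|Parcel A∩Parcel B| = 0.
|Parcel A∩Parcel C| = 0.
|Parcel B∩Parcel C| = 4.0833.
|Parcel A∩Parcel B∩Parcel C| = 0.
|Parcel A ∪ Parcel B ∪ Parcel C| = 84 − 4.0833 + 0 = 79.92.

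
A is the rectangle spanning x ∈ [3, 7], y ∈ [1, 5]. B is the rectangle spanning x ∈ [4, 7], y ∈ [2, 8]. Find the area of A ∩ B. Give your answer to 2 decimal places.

9.00

|A∩B|: x∈[4,7], y∈[2,5] → 3·3 = 9.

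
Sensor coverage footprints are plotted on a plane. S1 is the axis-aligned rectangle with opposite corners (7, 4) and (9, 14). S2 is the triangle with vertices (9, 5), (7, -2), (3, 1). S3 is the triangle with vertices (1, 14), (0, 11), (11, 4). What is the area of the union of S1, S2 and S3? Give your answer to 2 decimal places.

54.21

By inclusion–exclusion:
Individual areas: |S1| = 20, |S2| = 17, |S3| = 20.
|S1∩S2| = 0.6071.
|S1∩S3| = 2.1818.
|S2∩S3| = 0.
|S1∩S2∩S3| = 0.
|S1 ∪ S2 ∪ S3| = 57 − 2.789 + 0 = 54.21.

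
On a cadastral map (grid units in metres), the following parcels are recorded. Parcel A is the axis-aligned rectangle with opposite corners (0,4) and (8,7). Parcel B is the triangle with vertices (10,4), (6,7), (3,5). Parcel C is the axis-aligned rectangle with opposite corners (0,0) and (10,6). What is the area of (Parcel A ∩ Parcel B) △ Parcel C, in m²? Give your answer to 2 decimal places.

|Parcel A ∩ Parcel B| = 7.2857.
|(Parcel A ∩ Parcel B) ∩ Parcel C| = 5.869.
|(Parcel A ∩ Parcel B) △ Parcel C| = 7.2857 + 60 − 11.7381 = 55.55.

55.55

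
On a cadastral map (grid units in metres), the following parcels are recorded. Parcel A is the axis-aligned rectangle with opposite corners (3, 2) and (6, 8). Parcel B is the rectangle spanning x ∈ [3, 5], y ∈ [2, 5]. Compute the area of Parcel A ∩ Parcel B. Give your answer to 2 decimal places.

|Parcel A∩Parcel B|: x∈[3,5], y∈[2,5] → 2·3 = 6.

6.00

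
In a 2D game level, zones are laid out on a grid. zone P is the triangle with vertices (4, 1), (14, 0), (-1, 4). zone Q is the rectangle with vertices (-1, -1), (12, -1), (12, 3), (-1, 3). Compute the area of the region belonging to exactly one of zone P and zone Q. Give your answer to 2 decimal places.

|zone P| = 12.5, |zone Q| = 52, |zone P∩zone Q| = 11.125.
|zone P △ zone Q| = |zone P| + |zone Q| − 2·|zone P∩zone Q| = 12.5 + 52 − 22.25 = 42.25.

42.25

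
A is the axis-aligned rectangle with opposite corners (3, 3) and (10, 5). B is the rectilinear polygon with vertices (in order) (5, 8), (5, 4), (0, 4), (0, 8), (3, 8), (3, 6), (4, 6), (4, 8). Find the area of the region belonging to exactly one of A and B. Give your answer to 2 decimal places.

|A| = 14, |B| = 18, |A∩B| = 2.
|A △ B| = |A| + |B| − 2·|A∩B| = 14 + 18 − 4 = 28.00.

28.00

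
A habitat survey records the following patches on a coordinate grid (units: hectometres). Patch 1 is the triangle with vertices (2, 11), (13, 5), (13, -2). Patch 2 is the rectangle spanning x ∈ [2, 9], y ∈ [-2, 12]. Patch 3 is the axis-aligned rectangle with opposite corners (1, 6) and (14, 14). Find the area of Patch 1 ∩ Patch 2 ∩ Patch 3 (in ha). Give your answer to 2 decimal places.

The intersection is the polygon with vertices (9,6), (6.231,6), (2,11), (9,7.182).
By the shoelace formula its area is 11.06.

11.06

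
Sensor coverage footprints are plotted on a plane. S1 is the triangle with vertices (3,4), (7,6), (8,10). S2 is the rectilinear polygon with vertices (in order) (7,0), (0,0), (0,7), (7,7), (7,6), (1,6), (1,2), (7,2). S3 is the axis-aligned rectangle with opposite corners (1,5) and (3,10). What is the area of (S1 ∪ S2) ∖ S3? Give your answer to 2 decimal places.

28.08

|S1 ∪ S2| = 30.0833.
|(S1 ∪ S2) ∩ S3| = 2.
|(S1 ∪ S2) ∖ S3| = 30.0833 − 2 = 28.08.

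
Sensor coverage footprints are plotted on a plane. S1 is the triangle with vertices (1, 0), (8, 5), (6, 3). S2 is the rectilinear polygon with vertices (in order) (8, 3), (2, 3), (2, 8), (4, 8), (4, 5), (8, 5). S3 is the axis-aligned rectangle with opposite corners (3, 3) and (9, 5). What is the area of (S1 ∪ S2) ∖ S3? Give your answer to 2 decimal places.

|S1 ∪ S2| = 19.2.
|(S1 ∪ S2) ∩ S3| = 10.
|(S1 ∪ S2) ∖ S3| = 19.2 − 10 = 9.20.

9.20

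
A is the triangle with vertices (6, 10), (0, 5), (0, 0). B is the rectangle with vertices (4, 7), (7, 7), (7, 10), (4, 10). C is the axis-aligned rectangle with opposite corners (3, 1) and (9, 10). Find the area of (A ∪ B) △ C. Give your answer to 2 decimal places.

|A ∪ B| = 22.3667.
|(A ∪ B) ∩ C| = 11.1167.
|(A ∪ B) △ C| = 22.3667 + 54 − 22.2333 = 54.13.

54.13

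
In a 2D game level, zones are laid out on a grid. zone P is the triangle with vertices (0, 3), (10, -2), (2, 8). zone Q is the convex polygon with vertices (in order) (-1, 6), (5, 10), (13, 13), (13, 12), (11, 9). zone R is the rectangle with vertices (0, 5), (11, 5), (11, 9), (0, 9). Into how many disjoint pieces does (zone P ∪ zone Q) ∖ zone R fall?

(zone P ∪ zone Q) ∖ zone R splits into 3 disjoint pieces (area 24.6, area 0.2083, area 17.75).

3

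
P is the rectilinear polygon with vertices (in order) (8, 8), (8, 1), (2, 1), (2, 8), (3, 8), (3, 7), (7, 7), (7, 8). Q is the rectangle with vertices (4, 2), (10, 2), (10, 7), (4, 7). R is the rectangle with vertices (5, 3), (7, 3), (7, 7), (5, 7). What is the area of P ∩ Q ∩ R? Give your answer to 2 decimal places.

The intersection is the polygon with vertices (7,7), (7,3), (5,3), (5,7).
By the shoelace formula its area is 8.00.

8.00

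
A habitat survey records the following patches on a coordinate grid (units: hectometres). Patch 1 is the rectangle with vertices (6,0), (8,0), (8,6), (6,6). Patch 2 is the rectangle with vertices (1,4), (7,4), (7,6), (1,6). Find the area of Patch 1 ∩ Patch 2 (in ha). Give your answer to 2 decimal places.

|Patch 1∩Patch 2|: x∈[6,7], y∈[4,6] → 1·2 = 2.

2.00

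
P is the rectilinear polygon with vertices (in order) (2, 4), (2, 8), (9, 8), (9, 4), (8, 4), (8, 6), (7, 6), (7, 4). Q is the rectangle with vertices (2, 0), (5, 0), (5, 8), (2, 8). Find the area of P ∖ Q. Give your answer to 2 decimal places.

14.00

|P| = 26, |P∩Q| = 12.
|P ∖ Q| = |P| − |P∩Q| = 26 − 12 = 14.00.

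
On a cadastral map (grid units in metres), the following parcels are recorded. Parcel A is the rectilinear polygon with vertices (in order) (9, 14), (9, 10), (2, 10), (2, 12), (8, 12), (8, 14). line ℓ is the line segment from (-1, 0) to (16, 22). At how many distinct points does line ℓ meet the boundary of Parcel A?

2

The segment meets the boundary at (6.727,10), (9,12.941).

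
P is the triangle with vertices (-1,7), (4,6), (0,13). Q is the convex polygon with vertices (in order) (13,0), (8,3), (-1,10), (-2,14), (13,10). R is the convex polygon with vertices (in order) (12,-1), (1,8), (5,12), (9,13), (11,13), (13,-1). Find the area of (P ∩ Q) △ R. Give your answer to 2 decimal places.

|P ∩ Q| = 8.3925.
|(P ∩ Q) ∩ R| = 2.1831.
|(P ∩ Q) △ R| = 8.3925 + 90.5 − 4.3662 = 94.53.

94.53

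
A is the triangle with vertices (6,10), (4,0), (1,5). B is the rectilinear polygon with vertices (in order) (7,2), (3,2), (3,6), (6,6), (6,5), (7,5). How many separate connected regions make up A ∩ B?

A ∩ B is a single connected region.

1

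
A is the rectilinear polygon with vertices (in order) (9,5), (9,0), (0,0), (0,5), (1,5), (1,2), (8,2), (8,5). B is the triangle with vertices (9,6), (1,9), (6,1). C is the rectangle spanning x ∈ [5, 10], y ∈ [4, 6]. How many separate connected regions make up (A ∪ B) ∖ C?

(A ∪ B) ∖ C is a single connected region.

1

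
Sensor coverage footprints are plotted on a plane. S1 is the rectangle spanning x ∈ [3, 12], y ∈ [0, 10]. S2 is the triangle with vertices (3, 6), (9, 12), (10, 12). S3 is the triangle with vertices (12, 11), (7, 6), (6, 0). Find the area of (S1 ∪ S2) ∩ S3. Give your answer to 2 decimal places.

The region (S1 ∪ S2) ∩ S3 is the polygon with vertices (11.454,10), (6,0), (7,6), (11,10).
By the shoelace formula its area is 12.27.

12.27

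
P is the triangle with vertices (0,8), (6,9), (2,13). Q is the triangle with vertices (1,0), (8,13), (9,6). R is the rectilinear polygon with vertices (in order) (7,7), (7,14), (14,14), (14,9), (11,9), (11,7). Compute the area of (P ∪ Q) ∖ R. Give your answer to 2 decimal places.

37.35

|P ∪ Q| = 44.9901.
|(P ∪ Q) ∩ R| = 7.6429.
|(P ∪ Q) ∖ R| = 44.9901 − 7.6429 = 37.35.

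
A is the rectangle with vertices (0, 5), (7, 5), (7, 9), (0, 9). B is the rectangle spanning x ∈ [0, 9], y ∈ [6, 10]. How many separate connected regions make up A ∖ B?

A ∖ B is a single connected region.

1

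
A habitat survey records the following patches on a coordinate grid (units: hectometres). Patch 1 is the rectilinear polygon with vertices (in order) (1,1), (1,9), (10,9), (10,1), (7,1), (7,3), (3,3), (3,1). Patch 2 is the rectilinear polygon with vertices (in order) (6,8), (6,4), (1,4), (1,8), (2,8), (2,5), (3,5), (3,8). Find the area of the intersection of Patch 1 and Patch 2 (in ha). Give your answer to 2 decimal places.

The intersection is the polygon with vertices (1,8), (2,8), (2,5), (3,5), (3,8), (6,8), (6,4), (1,4).
By the shoelace formula its area is 17.00.

17.00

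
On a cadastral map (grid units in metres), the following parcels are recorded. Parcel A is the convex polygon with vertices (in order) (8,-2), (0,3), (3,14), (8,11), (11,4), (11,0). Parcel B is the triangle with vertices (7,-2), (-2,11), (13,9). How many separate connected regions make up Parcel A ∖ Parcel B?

Parcel A ∖ Parcel B splits into 3 disjoint pieces (area 11.2203, area 13.3842, area 14.673).

3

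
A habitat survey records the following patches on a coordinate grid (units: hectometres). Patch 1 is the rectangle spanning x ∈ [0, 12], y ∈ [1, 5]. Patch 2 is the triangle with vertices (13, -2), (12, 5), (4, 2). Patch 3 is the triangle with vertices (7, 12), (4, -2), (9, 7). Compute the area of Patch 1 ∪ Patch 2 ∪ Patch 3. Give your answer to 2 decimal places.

By inclusion–exclusion:
Individual areas: |Patch 1| = 48, |Patch 2| = 29.5, |Patch 3| = 21.5.
|Patch 1∩Patch 2| = 18.875.
|Patch 1∩Patch 3| = 6.8254.
|Patch 2∩Patch 3| = 1.7508.
|Patch 1∩Patch 2∩Patch 3| = 1.7508.
|Patch 1 ∪ Patch 2 ∪ Patch 3| = 99 − 27.4512 + 1.7508 = 73.30.

73.30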